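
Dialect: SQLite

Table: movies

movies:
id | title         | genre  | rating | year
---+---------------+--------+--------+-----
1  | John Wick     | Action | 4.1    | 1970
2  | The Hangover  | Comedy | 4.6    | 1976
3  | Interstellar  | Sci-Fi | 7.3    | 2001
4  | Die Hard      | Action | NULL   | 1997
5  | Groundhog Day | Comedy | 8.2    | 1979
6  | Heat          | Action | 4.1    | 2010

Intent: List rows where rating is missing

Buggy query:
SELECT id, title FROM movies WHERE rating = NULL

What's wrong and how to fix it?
Bug: '= NULL' is always unknown in SQL three-valued logic, so no rows match

Fix: Replace '= NULL' with 'IS NULL'

Corrected query:
SELECT id, title FROM movies WHERE rating IS NULL

Result:
id | title   
---+---------
4  | Die Hard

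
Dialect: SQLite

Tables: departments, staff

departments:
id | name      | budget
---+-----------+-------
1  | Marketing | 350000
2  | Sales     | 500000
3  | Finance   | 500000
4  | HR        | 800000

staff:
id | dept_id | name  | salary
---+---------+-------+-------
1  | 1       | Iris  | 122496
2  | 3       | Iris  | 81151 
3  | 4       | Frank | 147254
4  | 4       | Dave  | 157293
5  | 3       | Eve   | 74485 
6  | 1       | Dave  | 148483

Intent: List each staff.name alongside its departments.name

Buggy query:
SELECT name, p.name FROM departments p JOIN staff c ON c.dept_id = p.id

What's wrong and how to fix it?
Bug: 'name' exists in both joined tables, so the database can't tell which one is meant

Fix: Prefix ambiguous columns with the table alias

Corrected query:
SELECT c.name, p.name FROM departments p JOIN staff c ON c.dept_id = p.id

Result:
name  | name     
------+----------
Iris  | Marketing
Iris  | Finance  
Frank | HR       
Dave  | HR       
Eve   | Finance  
Dave  | Marketing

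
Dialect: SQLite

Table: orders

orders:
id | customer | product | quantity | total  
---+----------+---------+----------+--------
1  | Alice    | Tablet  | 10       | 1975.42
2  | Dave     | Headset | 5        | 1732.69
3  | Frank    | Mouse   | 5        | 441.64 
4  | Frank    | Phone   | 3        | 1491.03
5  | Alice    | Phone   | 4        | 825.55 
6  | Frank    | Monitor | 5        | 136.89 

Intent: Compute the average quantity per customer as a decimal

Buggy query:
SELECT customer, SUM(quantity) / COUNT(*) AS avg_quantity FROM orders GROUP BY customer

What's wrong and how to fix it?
Bug: Both operands are integers, so '/' performs integer division and truncates

Fix: Multiply by 1.0 (or CAST to REAL) to force floating-point division

Corrected query:
SELECT customer, SUM(quantity) * 1.0 / COUNT(*) AS avg_quantity FROM orders GROUP BY customer

Result:
customer | avg_quantity
---------+-------------
Alice    | 7           
Dave     | 5           
Frank    | 4.333333    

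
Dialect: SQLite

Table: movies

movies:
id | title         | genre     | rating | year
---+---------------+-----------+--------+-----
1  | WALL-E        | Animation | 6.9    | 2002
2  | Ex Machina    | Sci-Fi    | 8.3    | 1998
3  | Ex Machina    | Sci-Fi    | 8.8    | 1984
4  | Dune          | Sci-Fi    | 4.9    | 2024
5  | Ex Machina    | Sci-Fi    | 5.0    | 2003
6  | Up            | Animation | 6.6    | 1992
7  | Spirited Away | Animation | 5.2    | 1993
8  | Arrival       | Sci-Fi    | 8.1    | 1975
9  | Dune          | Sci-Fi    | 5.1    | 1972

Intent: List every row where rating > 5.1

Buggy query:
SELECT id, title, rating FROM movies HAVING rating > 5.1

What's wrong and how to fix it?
Bug: This is a non-aggregate query (no GROUP BY, no aggregates), so in SQLite the HAVING clause is invalid here; a row-level condition belongs in WHERE

Fix: Use WHERE for row-level filtering

Corrected query:
SELECT id, title, rating FROM movies WHERE rating > 5.1

Result:
id | title         | rating
---+---------------+-------
1  | WALL-E        | 6.9   
2  | Ex Machina    | 8.3   
3  | Ex Machina    | 8.8   
6  | Up            | 6.6   
7  | Spirited Away | 5.2   
8  | Arrival       | 8.1   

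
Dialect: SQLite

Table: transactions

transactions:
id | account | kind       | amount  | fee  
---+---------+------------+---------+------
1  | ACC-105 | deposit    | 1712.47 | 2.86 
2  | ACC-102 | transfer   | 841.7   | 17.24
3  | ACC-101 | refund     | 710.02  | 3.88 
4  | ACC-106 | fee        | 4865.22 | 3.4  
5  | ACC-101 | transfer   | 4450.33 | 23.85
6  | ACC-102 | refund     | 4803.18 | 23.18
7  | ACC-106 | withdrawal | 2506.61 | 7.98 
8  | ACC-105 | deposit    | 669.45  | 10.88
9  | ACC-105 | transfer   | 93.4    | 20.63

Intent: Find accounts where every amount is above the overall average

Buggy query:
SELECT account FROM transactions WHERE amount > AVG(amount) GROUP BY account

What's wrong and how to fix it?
Bug: AVG() is an aggregate; it can't sit directly in WHERE

Fix: Use a subquery for AVG and a HAVING MIN(...) filter so the condition holds for every row in the group

Corrected query:
SELECT account FROM transactions GROUP BY account HAVING MIN(amount) > (SELECT AVG(amount) FROM transactions)

Result:
account
-------
ACC-106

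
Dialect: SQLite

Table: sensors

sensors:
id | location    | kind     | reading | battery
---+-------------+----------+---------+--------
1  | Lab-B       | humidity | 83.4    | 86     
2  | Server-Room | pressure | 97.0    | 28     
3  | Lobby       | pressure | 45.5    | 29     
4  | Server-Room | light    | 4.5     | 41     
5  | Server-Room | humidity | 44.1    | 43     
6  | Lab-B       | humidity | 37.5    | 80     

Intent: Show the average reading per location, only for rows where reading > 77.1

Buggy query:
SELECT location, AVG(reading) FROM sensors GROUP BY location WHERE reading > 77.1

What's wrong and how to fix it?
Bug: WHERE cannot follow GROUP BY

Fix: Place WHERE between FROM and GROUP BY

Corrected query:
SELECT location, AVG(reading) FROM sensors WHERE reading > 77.1 GROUP BY location

Result:
location    | AVG(reading)
------------+-------------
Lab-B       | 83.4        
Server-Room | 97          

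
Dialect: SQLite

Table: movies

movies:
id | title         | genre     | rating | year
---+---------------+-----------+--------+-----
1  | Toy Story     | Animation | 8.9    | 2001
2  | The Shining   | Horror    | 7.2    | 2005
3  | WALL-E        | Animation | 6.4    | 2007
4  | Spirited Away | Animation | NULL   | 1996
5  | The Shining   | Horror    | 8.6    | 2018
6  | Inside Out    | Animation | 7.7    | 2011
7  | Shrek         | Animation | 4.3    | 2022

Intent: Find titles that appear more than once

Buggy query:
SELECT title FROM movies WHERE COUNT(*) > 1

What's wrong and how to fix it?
Bug: COUNT(*) is an aggregate and cannot be used in WHERE

Fix: GROUP BY title, then filter groups with HAVING COUNT(*) > 1

Corrected query:
SELECT title FROM movies GROUP BY title HAVING COUNT(*) > 1

Result:
title      
-----------
The Shining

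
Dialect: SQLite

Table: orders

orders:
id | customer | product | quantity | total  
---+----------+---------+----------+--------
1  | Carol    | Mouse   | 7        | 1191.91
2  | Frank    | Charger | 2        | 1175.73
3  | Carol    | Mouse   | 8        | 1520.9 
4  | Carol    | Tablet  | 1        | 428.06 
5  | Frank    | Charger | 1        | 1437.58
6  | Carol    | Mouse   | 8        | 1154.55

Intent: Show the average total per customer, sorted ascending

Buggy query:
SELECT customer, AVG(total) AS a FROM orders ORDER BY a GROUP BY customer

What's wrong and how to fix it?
Bug: ORDER BY appears before GROUP BY; SQL clause order requires GROUP BY first

Fix: Move ORDER BY to the end, after GROUP BY

Corrected query:
SELECT customer, AVG(total) AS a FROM orders GROUP BY customer ORDER BY a

Result:
customer | a       
---------+---------
Carol    | 1073.855
Frank    | 1306.655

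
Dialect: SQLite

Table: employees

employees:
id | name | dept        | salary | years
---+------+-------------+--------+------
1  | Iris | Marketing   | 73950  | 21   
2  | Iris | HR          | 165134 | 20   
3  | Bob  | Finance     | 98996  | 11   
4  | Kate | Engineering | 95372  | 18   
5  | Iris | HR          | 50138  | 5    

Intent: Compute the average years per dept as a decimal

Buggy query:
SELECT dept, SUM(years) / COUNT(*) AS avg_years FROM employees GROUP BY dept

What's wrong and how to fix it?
Bug: SUM(years) and COUNT(*) are both integers; the division truncates the fractional part

Fix: Cast one side to REAL so the division keeps the fractional part

Corrected query:
SELECT dept, SUM(years) * 1.0 / COUNT(*) AS avg_years FROM employees GROUP BY dept

Result:
dept        | avg_years
------------+----------
Engineering | 18       
Finance     | 11       
HR          | 12.5     
Marketing   | 21       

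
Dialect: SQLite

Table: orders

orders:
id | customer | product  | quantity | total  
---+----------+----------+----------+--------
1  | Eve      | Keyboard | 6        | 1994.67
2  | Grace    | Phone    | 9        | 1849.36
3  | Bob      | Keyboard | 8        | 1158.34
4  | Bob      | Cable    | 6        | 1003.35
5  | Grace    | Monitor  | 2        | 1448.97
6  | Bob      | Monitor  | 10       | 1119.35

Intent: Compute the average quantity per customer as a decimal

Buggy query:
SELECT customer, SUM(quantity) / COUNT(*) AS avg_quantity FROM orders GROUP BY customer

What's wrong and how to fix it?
Bug: SUM(quantity) and COUNT(*) are both integers; the division truncates the fractional part

Fix: Cast one side to REAL so the division keeps the fractional part

Corrected query:
SELECT customer, SUM(quantity) * 1.0 / COUNT(*) AS avg_quantity FROM orders GROUP BY customer

Result:
customer | avg_quantity
---------+-------------
Bob      | 8           
Eve      | 6           
Grace    | 5.5         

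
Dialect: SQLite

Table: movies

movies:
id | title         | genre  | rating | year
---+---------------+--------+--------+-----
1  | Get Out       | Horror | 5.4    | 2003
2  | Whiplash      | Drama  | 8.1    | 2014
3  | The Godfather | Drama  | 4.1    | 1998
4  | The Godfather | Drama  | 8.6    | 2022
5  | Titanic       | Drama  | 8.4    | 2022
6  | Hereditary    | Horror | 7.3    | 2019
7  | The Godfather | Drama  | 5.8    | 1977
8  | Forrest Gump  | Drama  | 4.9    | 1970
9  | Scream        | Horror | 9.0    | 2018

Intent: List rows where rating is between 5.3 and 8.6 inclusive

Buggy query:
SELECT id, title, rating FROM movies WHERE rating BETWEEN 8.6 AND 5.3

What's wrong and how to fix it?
Bug: BETWEEN expects the lower bound first; with 8.6 AND 5.3 the range is empty

Fix: Swap the bounds so the smaller value comes first

Corrected query:
SELECT id, title, rating FROM movies WHERE rating BETWEEN 5.3 AND 8.6

Result:
id | title         | rating
---+---------------+-------
1  | Get Out       | 5.4   
2  | Whiplash      | 8.1   
4  | The Godfather | 8.6   
5  | Titanic       | 8.4   
6  | Hereditary    | 7.3   
7  | The Godfather | 5.8   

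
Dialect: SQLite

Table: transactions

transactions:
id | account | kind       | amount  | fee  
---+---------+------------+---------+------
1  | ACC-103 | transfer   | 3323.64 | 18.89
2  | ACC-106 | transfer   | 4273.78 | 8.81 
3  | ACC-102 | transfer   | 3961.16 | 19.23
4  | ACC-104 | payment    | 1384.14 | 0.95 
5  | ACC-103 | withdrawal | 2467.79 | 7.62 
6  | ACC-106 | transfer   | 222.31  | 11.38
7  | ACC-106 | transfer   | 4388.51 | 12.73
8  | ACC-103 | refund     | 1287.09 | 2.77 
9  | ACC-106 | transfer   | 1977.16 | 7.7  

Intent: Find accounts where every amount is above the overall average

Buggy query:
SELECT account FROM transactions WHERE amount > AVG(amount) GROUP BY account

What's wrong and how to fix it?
Bug: WHERE evaluates per row before aggregation, so AVG() is unavailable

Fix: Use a subquery for AVG and a HAVING MIN(...) filter so the condition holds for every row in the group

Corrected query:
SELECT account FROM transactions GROUP BY account HAVING MIN(amount) > (SELECT AVG(amount) FROM transactions)

Result:
account
-------
ACC-102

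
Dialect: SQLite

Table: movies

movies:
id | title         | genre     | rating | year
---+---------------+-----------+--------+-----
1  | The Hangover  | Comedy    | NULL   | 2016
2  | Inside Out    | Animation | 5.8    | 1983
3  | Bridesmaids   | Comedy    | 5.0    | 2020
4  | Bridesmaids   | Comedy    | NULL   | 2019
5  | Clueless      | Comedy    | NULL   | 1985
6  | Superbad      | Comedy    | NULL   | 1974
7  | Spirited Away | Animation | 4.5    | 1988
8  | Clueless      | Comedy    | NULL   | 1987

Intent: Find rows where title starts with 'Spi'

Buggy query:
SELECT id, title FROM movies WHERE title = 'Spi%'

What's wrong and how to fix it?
Bug: Wildcards only work with LIKE; '=' treats '%' as a literal character

Fix: Use LIKE for wildcard pattern matching

Corrected query:
SELECT id, title FROM movies WHERE title LIKE 'Spi%'

Result:
id | title        
---+--------------
7  | Spirited Away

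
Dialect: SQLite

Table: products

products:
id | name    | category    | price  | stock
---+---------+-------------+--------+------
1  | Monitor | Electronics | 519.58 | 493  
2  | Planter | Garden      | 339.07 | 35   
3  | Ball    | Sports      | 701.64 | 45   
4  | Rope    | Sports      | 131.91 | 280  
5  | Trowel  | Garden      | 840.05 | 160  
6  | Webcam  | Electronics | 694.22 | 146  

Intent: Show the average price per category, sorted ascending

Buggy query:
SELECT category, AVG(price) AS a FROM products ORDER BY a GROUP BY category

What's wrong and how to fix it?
Bug: GROUP BY must precede ORDER BY

Fix: Move ORDER BY to the end, after GROUP BY

Corrected query:
SELECT category, AVG(price) AS a FROM products GROUP BY category ORDER BY a

Result:
category    | a      
------------+--------
Sports      | 416.775
Garden      | 589.56 
Electronics | 606.9  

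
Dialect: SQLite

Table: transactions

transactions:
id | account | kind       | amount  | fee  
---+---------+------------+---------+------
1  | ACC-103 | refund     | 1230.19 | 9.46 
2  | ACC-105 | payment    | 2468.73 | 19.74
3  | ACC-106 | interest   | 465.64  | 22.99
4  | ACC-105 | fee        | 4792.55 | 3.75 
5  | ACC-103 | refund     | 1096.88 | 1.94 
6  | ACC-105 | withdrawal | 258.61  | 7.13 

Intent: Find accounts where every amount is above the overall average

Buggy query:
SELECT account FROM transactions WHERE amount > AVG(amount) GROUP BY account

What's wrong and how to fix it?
Bug: WHERE evaluates per row before aggregation, so AVG() is unavailable

Fix: Compute the overall average in a scalar subquery and compare each group's MIN against it in HAVING

Corrected query:
SELECT account FROM transactions GROUP BY account HAVING MIN(amount) > (SELECT AVG(amount) FROM transactions)

Result:
(no rows)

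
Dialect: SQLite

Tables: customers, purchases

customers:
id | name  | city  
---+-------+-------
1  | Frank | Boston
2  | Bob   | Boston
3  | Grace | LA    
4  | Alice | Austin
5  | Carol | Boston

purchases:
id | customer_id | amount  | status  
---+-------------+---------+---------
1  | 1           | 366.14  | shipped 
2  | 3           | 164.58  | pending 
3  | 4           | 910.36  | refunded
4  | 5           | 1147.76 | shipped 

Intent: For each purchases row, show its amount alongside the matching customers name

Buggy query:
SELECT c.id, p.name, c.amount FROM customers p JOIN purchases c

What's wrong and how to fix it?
Bug: Missing join condition: each purchases row is matched to all customers rows instead of just its own

Fix: Specify the join condition linking the foreign key to the parent id

Corrected query:
SELECT c.id, p.name, c.amount FROM customers p JOIN purchases c ON c.customer_id = p.id

Result:
id | name  | amount 
---+-------+--------
1  | Frank | 366.14 
2  | Grace | 164.58 
3  | Alice | 910.36 
4  | Carol | 1147.76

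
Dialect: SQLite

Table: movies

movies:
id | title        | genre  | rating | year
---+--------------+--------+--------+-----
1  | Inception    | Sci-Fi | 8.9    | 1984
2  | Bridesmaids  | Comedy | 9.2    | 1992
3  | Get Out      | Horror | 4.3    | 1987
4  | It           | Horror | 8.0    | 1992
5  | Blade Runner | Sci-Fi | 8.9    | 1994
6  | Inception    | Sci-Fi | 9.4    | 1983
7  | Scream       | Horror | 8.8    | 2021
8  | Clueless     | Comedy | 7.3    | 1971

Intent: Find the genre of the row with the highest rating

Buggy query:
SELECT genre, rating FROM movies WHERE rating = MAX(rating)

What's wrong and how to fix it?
Bug: MAX(rating) is an aggregate and cannot be used directly in WHERE

Fix: Wrap MAX in a scalar subquery so WHERE compares against a single value

Corrected query:
SELECT genre, rating FROM movies WHERE rating = (SELECT MAX(rating) FROM movies)

Result:
genre  | rating
-------+-------
Sci-Fi | 9.4   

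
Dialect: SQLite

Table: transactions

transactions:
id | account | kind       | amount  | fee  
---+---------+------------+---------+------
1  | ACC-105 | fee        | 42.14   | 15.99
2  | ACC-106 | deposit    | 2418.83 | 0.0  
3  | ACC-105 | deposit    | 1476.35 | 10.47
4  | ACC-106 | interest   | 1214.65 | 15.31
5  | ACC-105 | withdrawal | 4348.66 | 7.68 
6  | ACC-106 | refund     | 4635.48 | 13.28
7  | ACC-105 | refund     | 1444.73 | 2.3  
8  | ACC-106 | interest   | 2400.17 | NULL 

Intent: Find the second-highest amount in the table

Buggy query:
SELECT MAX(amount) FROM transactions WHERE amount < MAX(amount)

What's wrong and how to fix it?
Bug: MAX(amount) on the right of the comparison is an aggregate-in-WHERE error

Fix: Put the inner MAX in a scalar subquery

Corrected query:
SELECT MAX(amount) FROM transactions WHERE amount < (SELECT MAX(amount) FROM transactions)

Result:
MAX(amount)
-----------
4348.66    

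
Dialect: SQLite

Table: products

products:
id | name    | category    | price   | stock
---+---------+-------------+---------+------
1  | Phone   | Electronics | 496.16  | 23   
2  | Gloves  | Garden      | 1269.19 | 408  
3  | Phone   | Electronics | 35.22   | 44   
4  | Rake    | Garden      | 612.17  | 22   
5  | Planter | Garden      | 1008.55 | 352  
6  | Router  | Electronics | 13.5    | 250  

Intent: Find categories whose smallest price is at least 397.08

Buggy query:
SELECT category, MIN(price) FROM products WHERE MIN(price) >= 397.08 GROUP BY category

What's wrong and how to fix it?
Bug: Aggregates like MIN are computed per group after WHERE runs

Fix: Use HAVING for the per-group MIN condition

Corrected query:
SELECT category, MIN(price) FROM products GROUP BY category HAVING MIN(price) >= 397.08

Result:
category | MIN(price)
---------+-----------
Garden   | 612.17    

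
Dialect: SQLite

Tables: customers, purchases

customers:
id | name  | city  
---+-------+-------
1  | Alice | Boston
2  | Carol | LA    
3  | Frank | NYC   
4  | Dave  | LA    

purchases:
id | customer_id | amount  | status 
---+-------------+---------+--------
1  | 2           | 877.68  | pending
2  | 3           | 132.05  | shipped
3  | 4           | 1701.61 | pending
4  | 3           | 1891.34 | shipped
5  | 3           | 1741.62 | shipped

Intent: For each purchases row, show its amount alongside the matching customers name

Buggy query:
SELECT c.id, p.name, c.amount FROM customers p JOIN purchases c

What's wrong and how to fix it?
Bug: JOIN with no ON clause produces a cartesian product; every purchases row pairs with every customers row

Fix: Add ON c.customer_id = p.id to the JOIN

Corrected query:
SELECT c.id, p.name, c.amount FROM customers p JOIN purchases c ON c.customer_id = p.id

Result:
id | name  | amount 
---+-------+--------
1  | Carol | 877.68 
2  | Frank | 132.05 
3  | Dave  | 1701.61
4  | Frank | 1891.34
5  | Frank | 1741.62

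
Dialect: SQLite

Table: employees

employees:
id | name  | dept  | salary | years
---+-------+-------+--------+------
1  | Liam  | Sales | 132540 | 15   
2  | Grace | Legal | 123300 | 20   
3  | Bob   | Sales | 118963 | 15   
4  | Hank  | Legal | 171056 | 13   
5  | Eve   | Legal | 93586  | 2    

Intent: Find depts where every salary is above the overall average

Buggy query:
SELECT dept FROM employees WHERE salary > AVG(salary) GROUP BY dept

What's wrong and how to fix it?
Bug: WHERE evaluates per row before aggregation, so AVG() is unavailable

Fix: Compute the overall average in a scalar subquery and compare each group's MIN against it in HAVING

Corrected query:
SELECT dept FROM employees GROUP BY dept HAVING MIN(salary) > (SELECT AVG(salary) FROM employees)

Result:
(no rows)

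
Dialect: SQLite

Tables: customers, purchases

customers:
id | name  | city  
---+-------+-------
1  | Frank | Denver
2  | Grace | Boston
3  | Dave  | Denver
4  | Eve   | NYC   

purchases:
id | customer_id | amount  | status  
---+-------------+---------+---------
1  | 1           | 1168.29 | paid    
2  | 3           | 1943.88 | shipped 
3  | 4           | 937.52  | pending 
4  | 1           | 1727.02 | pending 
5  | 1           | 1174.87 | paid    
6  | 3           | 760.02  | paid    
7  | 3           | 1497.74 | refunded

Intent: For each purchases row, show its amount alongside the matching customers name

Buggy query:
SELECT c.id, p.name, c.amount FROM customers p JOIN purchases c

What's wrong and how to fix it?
Bug: Missing join condition: each purchases row is matched to all customers rows instead of just its own

Fix: Add ON c.customer_id = p.id to the JOIN

Corrected query:
SELECT c.id, p.name, c.amount FROM customers p JOIN purchases c ON c.customer_id = p.id

Result:
id | name  | amount 
---+-------+--------
1  | Frank | 1168.29
2  | Dave  | 1943.88
3  | Eve   | 937.52 
4  | Frank | 1727.02
5  | Frank | 1174.87
6  | Dave  | 760.02 
7  | Dave  | 1497.74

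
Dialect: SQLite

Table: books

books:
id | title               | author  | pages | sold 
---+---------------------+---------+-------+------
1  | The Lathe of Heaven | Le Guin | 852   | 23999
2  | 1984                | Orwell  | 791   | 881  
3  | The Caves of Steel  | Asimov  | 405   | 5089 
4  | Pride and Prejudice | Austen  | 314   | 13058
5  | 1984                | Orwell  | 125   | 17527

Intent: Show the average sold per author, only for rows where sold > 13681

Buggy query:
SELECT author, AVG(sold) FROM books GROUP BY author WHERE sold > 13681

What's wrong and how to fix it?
Bug: Row-level WHERE must come before GROUP BY in the clause order

Fix: Place WHERE between FROM and GROUP BY

Corrected query:
SELECT author, AVG(sold) FROM books WHERE sold > 13681 GROUP BY author

Result:
author  | AVG(sold)
--------+----------
Le Guin | 23999    
Orwell  | 17527    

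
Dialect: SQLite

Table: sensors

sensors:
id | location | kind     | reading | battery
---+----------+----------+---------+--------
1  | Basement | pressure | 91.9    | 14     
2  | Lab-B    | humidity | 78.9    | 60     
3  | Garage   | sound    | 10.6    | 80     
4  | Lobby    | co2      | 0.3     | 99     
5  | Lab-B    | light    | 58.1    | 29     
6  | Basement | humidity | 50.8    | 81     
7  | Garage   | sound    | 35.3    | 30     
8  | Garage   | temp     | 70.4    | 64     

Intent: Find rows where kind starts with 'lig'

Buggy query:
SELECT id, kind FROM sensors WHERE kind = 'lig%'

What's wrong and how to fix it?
Bug: '=' compares the literal string including the % character; pattern matching needs LIKE

Fix: Use LIKE for wildcard pattern matching

Corrected query:
SELECT id, kind FROM sensors WHERE kind LIKE 'lig%'

Result:
id | kind 
---+------
5  | light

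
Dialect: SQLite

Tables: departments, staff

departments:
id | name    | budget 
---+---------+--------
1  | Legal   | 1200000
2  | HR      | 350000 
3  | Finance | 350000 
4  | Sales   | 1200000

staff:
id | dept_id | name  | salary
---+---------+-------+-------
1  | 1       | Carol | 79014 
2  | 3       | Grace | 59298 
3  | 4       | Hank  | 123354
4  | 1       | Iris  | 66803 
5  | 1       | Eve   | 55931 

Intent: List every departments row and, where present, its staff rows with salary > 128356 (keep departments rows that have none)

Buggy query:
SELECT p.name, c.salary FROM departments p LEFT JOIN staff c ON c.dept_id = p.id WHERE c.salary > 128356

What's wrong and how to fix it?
Bug: A WHERE condition on the right-hand table after LEFT JOIN drops unmatched parents

Fix: Move the right-table condition into the ON clause so unmatched parents are kept

Corrected query:
SELECT p.name, c.salary FROM departments p LEFT JOIN staff c ON c.dept_id = p.id AND c.salary > 128356

Result:
name    | salary
--------+-------
Legal   | NULL  
HR      | NULL  
Finance | NULL  
Sales   | NULL  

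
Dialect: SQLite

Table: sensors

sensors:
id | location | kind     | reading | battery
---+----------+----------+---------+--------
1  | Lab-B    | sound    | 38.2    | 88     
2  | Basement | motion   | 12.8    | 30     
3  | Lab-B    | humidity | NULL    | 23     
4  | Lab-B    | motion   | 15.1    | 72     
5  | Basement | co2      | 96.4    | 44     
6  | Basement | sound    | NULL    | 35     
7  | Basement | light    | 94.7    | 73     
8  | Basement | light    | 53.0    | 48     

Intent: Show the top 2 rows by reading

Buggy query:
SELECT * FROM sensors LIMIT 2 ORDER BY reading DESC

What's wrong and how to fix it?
Bug: ORDER BY cannot follow LIMIT; LIMIT is the final clause

Fix: Swap the clauses: ORDER BY first, then LIMIT

Corrected query:
SELECT * FROM sensors ORDER BY reading DESC LIMIT 2

Result:
id | location | kind  | reading | battery
---+----------+-------+---------+--------
5  | Basement | co2   | 96.4    | 44     
7  | Basement | light | 94.7    | 73     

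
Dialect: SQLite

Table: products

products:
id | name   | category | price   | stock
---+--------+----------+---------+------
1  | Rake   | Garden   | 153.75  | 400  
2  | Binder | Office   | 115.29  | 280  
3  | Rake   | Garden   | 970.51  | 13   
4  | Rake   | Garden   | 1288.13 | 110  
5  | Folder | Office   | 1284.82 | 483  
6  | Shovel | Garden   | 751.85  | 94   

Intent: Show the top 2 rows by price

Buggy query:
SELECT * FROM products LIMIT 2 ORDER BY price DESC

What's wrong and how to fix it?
Bug: LIMIT must come after ORDER BY

Fix: Sort with ORDER BY, then apply LIMIT

Corrected query:
SELECT * FROM products ORDER BY price DESC LIMIT 2

Result:
id | name   | category | price   | stock
---+--------+----------+---------+------
4  | Rake   | Garden   | 1288.13 | 110  
5  | Folder | Office   | 1284.82 | 483  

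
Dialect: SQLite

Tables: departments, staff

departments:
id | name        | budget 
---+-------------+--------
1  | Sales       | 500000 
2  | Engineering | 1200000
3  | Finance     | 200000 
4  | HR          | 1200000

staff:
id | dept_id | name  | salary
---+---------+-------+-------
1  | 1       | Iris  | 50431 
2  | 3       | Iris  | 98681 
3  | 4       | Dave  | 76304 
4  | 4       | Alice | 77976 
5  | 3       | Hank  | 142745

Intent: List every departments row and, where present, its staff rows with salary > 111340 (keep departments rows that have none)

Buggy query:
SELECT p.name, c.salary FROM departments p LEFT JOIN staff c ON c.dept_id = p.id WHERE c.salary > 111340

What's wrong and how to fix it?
Bug: A WHERE condition on the right-hand table after LEFT JOIN drops unmatched parents

Fix: Put 'c.salary > 111340' in the JOIN's ON clause instead of WHERE

Corrected query:
SELECT p.name, c.salary FROM departments p LEFT JOIN staff c ON c.dept_id = p.id AND c.salary > 111340

Result:
name        | salary
------------+-------
Sales       | NULL  
Engineering | NULL  
Finance     | 142745
HR          | NULL  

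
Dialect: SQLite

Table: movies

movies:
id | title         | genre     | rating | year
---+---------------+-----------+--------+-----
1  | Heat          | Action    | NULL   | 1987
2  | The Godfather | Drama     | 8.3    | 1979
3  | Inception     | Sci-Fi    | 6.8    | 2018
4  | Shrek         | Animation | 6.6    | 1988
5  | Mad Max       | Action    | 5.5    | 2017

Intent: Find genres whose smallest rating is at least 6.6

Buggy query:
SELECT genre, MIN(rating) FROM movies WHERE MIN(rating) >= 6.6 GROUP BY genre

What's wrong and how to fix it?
Bug: MIN() in WHERE is a misuse of aggregate

Fix: Use HAVING for the per-group MIN condition

Corrected query:
SELECT genre, MIN(rating) FROM movies GROUP BY genre HAVING MIN(rating) >= 6.6

Result:
genre     | MIN(rating)
----------+------------
Animation | 6.6        
Drama     | 8.3        
Sci-Fi    | 6.8        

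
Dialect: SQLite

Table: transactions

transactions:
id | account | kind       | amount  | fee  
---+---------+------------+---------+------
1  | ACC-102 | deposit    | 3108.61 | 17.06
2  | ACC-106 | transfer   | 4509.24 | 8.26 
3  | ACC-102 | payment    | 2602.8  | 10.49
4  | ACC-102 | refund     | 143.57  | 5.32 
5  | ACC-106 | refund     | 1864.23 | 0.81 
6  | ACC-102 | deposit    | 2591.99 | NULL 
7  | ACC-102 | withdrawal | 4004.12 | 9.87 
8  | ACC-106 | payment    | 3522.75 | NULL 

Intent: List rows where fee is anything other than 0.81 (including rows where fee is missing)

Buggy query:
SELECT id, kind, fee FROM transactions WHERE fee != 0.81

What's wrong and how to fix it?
Bug: Inequality against NULL is unknown, not true; rows with NULL are dropped

Fix: Handle NULL separately with IS NULL alongside the inequality

Corrected query:
SELECT id, kind, fee FROM transactions WHERE fee != 0.81 OR fee IS NULL

Result:
id | kind       | fee  
---+------------+------
1  | deposit    | 17.06
2  | transfer   | 8.26 
3  | payment    | 10.49
4  | refund     | 5.32 
6  | deposit    | NULL 
7  | withdrawal | 9.87 
8  | payment    | NULL 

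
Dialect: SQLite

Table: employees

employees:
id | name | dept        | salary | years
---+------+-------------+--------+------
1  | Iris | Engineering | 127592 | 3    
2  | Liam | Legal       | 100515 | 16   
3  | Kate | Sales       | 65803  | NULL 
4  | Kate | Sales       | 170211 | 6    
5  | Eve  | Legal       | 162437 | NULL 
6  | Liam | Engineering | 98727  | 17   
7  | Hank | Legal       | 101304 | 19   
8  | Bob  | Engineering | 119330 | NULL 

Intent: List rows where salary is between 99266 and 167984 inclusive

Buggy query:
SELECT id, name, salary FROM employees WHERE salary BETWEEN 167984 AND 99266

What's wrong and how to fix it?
Bug: The bounds are reversed; BETWEEN a AND b requires a <= b to match anything

Fix: Swap the bounds so the smaller value comes first

Corrected query:
SELECT id, name, salary FROM employees WHERE salary BETWEEN 99266 AND 167984

Result:
id | name | salary
---+------+-------
1  | Iris | 127592
2  | Liam | 100515
5  | Eve  | 162437
7  | Hank | 101304
8  | Bob  | 119330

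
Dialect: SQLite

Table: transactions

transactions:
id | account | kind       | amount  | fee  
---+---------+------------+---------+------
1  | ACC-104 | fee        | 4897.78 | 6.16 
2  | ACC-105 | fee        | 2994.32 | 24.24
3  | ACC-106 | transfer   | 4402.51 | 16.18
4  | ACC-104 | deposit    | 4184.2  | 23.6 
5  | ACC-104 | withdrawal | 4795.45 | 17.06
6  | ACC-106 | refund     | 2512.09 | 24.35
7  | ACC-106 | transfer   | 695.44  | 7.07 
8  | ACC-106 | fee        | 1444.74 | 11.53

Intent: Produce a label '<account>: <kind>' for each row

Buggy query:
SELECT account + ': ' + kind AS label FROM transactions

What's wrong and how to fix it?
Bug: '+' is numeric addition; on text columns SQLite converts them to 0 instead of concatenating

Fix: Use the || operator for string concatenation

Corrected query:
SELECT account || ': ' || kind AS label FROM transactions

Result:
label              
-------------------
ACC-104: fee       
ACC-105: fee       
ACC-106: transfer  
ACC-104: deposit   
ACC-104: withdrawal
ACC-106: refund    
ACC-106: transfer  
ACC-106: fee       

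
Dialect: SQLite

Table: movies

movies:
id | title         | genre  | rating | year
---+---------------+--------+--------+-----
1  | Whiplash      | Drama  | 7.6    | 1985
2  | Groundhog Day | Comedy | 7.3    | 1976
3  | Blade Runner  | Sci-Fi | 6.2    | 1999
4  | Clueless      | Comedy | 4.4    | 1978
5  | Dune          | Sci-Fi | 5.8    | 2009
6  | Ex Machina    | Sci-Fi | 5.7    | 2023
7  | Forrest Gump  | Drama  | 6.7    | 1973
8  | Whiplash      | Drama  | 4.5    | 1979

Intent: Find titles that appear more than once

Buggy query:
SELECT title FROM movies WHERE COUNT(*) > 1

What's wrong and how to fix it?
Bug: WHERE can't reference COUNT(*); aggregates are computed after WHERE

Fix: GROUP BY title, then filter groups with HAVING COUNT(*) > 1

Corrected query:
SELECT title FROM movies GROUP BY title HAVING COUNT(*) > 1

Result:
title   
--------
Whiplash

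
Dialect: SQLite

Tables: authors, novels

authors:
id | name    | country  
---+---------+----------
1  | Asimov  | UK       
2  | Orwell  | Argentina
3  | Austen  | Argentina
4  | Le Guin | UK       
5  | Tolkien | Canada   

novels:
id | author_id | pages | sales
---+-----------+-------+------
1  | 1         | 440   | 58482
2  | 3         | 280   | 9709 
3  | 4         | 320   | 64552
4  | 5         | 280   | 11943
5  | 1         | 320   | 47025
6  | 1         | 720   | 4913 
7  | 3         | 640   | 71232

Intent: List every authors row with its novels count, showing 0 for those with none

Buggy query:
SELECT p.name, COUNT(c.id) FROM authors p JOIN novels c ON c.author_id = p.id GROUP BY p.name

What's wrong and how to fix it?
Bug: INNER JOIN drops authors rows that have no matching novels rows

Fix: Use LEFT JOIN so parents without children still appear (COUNT(c.id) gives 0)

Corrected query:
SELECT p.name, COUNT(c.id) FROM authors p LEFT JOIN novels c ON c.author_id = p.id GROUP BY p.name

Result:
name    | COUNT(c.id)
--------+------------
Asimov  | 3          
Austen  | 2          
Le Guin | 1          
Orwell  | 0          
Tolkien | 1          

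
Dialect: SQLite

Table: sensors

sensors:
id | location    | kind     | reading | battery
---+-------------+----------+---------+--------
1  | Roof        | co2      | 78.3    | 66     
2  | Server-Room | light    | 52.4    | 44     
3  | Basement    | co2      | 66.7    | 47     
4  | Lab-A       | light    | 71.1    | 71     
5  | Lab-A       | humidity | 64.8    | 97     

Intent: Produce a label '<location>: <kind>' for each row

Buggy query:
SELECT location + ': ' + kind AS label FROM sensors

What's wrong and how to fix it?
Bug: '+' is numeric addition; on text columns SQLite converts them to 0 instead of concatenating

Fix: Use the || operator for string concatenation

Corrected query:
SELECT location || ': ' || kind AS label FROM sensors

Result:
label             
------------------
Roof: co2         
Server-Room: light
Basement: co2     
Lab-A: light      
Lab-A: humidity   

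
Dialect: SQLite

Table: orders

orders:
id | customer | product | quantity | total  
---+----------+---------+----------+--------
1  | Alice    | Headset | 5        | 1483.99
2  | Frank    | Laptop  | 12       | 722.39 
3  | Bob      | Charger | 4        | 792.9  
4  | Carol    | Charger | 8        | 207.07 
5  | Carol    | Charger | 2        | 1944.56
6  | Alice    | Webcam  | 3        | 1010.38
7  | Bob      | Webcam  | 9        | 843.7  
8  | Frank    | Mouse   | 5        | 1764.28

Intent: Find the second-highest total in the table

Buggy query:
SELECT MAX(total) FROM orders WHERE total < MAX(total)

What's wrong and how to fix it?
Bug: The inner MAX is an aggregate inside WHERE, which is not allowed

Fix: Compute the overall MAX in a subquery, then take MAX of rows below it

Corrected query:
SELECT MAX(total) FROM orders WHERE total < (SELECT MAX(total) FROM orders)

Result:
MAX(total)
----------
1764.28   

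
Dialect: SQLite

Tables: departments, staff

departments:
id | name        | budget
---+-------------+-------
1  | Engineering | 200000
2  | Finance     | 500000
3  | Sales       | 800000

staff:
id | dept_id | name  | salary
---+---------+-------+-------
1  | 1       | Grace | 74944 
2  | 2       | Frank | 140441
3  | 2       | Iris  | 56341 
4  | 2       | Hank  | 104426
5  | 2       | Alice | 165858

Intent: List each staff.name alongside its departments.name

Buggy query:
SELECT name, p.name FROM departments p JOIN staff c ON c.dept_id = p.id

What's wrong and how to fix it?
Bug: Both tables have a 'name' column; the unqualified reference is ambiguous

Fix: Qualify the column with its table alias (c.name)

Corrected query:
SELECT c.name, p.name FROM departments p JOIN staff c ON c.dept_id = p.id

Result:
name  | name       
------+------------
Grace | Engineering
Frank | Finance    
Iris  | Finance    
Hank  | Finance    
Alice | Finance    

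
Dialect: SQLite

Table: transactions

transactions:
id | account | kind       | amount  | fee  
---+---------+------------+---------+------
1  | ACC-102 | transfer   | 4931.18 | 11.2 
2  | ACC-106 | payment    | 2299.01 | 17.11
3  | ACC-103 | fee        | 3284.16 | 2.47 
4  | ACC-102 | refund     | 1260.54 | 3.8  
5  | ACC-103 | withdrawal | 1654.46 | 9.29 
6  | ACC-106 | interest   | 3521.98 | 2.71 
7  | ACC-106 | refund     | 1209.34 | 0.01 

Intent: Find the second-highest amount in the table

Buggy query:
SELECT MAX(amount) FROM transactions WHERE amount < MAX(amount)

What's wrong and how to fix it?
Bug: The inner MAX is an aggregate inside WHERE, which is not allowed

Fix: Put the inner MAX in a scalar subquery

Corrected query:
SELECT MAX(amount) FROM transactions WHERE amount < (SELECT MAX(amount) FROM transactions)

Result:
MAX(amount)
-----------
3521.98    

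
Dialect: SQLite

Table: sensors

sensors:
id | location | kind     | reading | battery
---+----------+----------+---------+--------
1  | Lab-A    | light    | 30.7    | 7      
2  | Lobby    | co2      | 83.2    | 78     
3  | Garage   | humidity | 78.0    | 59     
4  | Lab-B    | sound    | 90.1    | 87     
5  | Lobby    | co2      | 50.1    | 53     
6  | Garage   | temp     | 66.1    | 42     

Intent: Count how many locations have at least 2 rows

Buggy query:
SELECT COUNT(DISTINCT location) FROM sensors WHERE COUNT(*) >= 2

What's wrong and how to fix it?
Bug: WHERE filters individual rows, not groups, so a group-level COUNT is invalid there

Fix: Use a subquery that GROUPs and filters with HAVING, then count its rows

Corrected query:
SELECT COUNT(*) FROM (SELECT location FROM sensors GROUP BY location HAVING COUNT(*) >= 2)

Result:
COUNT(*)
--------
2       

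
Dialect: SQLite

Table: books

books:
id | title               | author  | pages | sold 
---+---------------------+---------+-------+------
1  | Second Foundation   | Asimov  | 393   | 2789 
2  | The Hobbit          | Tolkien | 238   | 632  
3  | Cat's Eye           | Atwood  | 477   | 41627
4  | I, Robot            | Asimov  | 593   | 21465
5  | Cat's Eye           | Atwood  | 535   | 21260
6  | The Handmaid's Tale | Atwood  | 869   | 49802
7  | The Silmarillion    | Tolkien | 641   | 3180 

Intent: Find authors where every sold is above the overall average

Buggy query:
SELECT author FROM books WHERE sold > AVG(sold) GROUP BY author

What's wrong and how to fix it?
Bug: WHERE evaluates per row before aggregation, so AVG() is unavailable

Fix: Compute the overall average in a scalar subquery and compare each group's MIN against it in HAVING

Corrected query:
SELECT author FROM books GROUP BY author HAVING MIN(sold) > (SELECT AVG(sold) FROM books)

Result:
author
------
Atwood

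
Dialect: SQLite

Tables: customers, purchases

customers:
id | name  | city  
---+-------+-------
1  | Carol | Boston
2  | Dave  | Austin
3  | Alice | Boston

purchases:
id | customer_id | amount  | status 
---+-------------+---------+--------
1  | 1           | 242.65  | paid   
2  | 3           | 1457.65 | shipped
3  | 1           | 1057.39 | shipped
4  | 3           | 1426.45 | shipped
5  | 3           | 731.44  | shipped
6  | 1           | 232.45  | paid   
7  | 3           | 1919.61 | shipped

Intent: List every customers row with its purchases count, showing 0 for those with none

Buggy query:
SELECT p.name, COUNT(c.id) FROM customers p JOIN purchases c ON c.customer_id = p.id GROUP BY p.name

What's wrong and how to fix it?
Bug: An inner join excludes parents with zero children

Fix: Use LEFT JOIN so parents without children still appear (COUNT(c.id) gives 0)

Corrected query:
SELECT p.name, COUNT(c.id) FROM customers p LEFT JOIN purchases c ON c.customer_id = p.id GROUP BY p.name

Result:
name  | COUNT(c.id)
------+------------
Alice | 4          
Carol | 3          
Dave  | 0          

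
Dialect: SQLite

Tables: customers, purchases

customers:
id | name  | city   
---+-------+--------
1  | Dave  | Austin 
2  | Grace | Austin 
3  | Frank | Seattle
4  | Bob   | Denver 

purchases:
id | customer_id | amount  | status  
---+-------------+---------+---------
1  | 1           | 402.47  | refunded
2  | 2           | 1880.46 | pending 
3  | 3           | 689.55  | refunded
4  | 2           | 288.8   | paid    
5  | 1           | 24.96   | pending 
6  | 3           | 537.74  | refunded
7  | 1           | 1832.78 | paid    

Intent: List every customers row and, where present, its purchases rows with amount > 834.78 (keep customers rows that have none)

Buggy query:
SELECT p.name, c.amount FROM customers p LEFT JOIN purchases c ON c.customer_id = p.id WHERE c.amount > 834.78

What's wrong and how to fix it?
Bug: A WHERE condition on the right-hand table after LEFT JOIN drops unmatched parents

Fix: Put 'c.amount > 834.78' in the JOIN's ON clause instead of WHERE

Corrected query:
SELECT p.name, c.amount FROM customers p LEFT JOIN purchases c ON c.customer_id = p.id AND c.amount > 834.78

Result:
name  | amount 
------+--------
Dave  | 1832.78
Grace | 1880.46
Frank | NULL   
Bob   | NULL   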